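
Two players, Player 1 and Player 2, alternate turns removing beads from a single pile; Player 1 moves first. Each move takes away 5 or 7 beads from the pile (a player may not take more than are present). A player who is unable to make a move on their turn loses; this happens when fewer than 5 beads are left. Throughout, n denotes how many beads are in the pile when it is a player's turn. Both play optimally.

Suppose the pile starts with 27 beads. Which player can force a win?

Positions with no move are L. A position that does have a move is losing for the player to move precisely when every available move leads to a winning position for the opponent. Fill in the labels:
n=0: no move → L
n=1: no move → L
n=2: no move → L
n=3: no move → L
n=4: no move → L
n=5: W (go to 0, an L position)
n=6: W (go to 1, an L position)
n=7: W (go to 2, an L position)
n=8: W (go to 3, an L position)
n=9: W (go to 4, an L position)
n=10: W (go to 3, an L position)
n=11: W (go to 4, an L position)
n=12: L (options 7(W), 5(W) are all W)
n=13: L (options 8(W), 6(W) are all W)
n=14: L (options 9(W), 7(W) are all W)
n=15: L (options 10(W), 8(W) are all W)
n=16: L (options 11(W), 9(W) are all W)
n=17: W (go to 12, an L position)
n=18: W (go to 13, an L position)
n=19: W (go to 14, an L position)
n=20: W (go to 15, an L position)
n=21: W (go to 16, an L position)
n=22: W (go to 15, an L position)
n=23: W (go to 16, an L position)
n=24: L (options 19(W), 17(W) are all W)
n=25: L (options 20(W), 18(W) are all W)
n=26: L (options 21(W), 19(W) are all W)
n=27: L (options 22(W), 20(W) are all W)
Every move from 27 reaches a W position, so the mover loses.

Player 2 wins.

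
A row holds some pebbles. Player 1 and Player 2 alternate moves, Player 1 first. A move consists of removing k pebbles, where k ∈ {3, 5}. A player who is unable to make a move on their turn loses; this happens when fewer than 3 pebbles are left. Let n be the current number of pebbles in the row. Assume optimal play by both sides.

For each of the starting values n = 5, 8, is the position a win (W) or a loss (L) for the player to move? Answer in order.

5: W, 8: L

Compute win/loss labels from the base case upward. A position with no move is L. Any other position is W if it can reach an L in one move, else L.
n=0: no move → L
n=1: no move → L
n=2: no move → L
n=3: can move to 0, which is L ⇒ W
n=4: can move to 1, which is L ⇒ W
n=5: can move to 2, which is L ⇒ W
n=6: can move to 1, which is L ⇒ W
n=7: can move to 2, which is L ⇒ W
n=8: moves to 5(W), 3(W); every one is W ⇒ L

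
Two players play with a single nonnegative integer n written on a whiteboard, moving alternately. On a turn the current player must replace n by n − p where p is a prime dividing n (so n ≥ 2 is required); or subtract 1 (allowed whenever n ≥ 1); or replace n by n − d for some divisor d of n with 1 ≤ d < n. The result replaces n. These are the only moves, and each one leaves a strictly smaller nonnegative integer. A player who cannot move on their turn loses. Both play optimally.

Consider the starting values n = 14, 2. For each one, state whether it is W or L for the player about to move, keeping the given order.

Classify positions by backward induction: terminal positions (no move available) are L. From any other position, the mover wins iff some move reaches an L.
n=0: no move → L
n=1: →0(L), so W
n=2: →0(L), so W
n=3: →0(L), so W
n=4: →2(W), 3(W) — all W, so L
n=5: →0(L), so W
n=6: →4(L), so W
n=7: →0(L), so W
n=8: →4(L), so W
n=9: →6(W), 8(W) — all W, so L
n=10: →9(L), so W
n=11: →0(L), so W
n=12: →9(L), so W
n=13: →0(L), so W
n=14: →7(W), 12(W), 13(W) — all W, so L

14: L, 2: W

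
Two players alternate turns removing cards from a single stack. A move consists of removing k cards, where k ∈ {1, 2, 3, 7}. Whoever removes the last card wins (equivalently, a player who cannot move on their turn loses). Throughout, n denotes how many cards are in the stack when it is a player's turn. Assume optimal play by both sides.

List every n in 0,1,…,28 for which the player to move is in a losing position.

Label each position W (a win for the player to move) or L (a loss). A position with no legal move is L; any other position is W exactly when some move reaches an L, and L when every move reaches a W.
n=0: no move → L
n=1: W (go to 0, an L position)
n=2: W (go to 0, an L position)
n=3: W (go to 0, an L position)
n=4: L (options 3(W), 2(W), 1(W) are all W)
n=5: W (go to 4, an L position)
n=6: W (go to 4, an L position)
n=7: W (go to 4, an L position)
n=8: L (options 7(W), 6(W), 5(W), 1(W) are all W)
n=9: W (go to 8, an L position)
n=10: W (go to 8, an L position)
n=11: W (go to 8, an L position)
n=12: L (options 11(W), 10(W), 9(W), 5(W) are all W)
n=13: W (go to 12, an L position)
n=14: W (go to 12, an L position)
n=15: W (go to 12, an L position)
n=16: L (options 15(W), 14(W), 13(W), 9(W) are all W)
n=17: W (go to 16, an L position)
n=18: W (go to 16, an L position)
n=19: W (go to 16, an L position)
n=20: L (options 19(W), 18(W), 17(W), 13(W) are all W)
n=21: W (go to 20, an L position)
n=22: W (go to 20, an L position)
n=23: W (go to 20, an L position)
n=24: L (options 23(W), 22(W), 21(W), 17(W) are all W)
n=25: W (go to 24, an L position)
n=26: W (go to 24, an L position)
n=27: W (go to 24, an L position)
n=28: L (options 27(W), 26(W), 25(W), 21(W) are all W)
The losing starting values of n are exactly the entries labelled L in this table (8 of them).

0, 4, 8, 12, 16, 20, 24, 28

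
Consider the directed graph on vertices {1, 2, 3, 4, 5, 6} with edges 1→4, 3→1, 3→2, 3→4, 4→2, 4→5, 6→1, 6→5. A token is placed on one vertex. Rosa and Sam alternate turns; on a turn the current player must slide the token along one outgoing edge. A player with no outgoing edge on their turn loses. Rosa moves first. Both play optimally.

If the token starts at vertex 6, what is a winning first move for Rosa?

Compute win/loss labels from the base case upward. A position with no move is L. Any other position is W if it can reach an L in one move, else L.
Every edge goes from a vertex to one that appears earlier in the order 2, 5, 4, 1, 3, 6, so processing vertices in that order labels each vertex after all of its successors.
2: no outgoing edge → L
5: no outgoing edge → L
4: reaches L-position 5 → W
1: only reaches 4(W), which is W → L
3: reaches L-position 1 → W
6: reaches L-position 1 → W
From 6, the L positions reachable in one move are: 1, 5. Any move reaching one of these is winning.

Move to 1.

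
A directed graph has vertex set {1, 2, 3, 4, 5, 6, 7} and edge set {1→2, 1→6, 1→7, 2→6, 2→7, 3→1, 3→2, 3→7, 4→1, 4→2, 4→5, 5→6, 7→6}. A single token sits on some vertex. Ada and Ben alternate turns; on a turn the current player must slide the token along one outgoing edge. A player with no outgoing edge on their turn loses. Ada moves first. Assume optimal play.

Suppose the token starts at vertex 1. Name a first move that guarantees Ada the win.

Label each position W (a win for the player to move) or L (a loss). A position with no legal move is L; any other position is W exactly when some move reaches an L, and L when every move reaches a W.
Every edge goes from a vertex to one that appears earlier in the order 6, 7, 2, 5, 1, 3, 4, so processing vertices in that order labels each vertex after all of its successors.
6: no outgoing edge → L
7: reaches L-position 6 → W
2: reaches L-position 6 → W
5: reaches L-position 6 → W
1: reaches L-position 6 → W
3: only reaches 1(W), 2(W), 7(W), all W → L
4: only reaches 1(W), 5(W), 2(W), all W → L
From 1, the L positions reachable in one move are: 6.

Move to 6.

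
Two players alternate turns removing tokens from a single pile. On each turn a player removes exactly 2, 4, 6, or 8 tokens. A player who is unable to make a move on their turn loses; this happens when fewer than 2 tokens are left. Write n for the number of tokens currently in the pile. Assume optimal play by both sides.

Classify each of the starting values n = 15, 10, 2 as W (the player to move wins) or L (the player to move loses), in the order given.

Work bottom-up. With no move the player to move loses. Otherwise the position is W if at least one move leads to an L position for the opponent, and L if every move leads to a W.
n=0: no move → L
n=1: no move → L
n=2: →0(L), so W
n=3: →1(L), so W
n=4: →0(L), so W
n=5: →1(L), so W
n=6: →0(L), so W
n=7: →1(L), so W
n=8: →0(L), so W
n=9: →1(L), so W
n=10: →8(W), 6(W), 4(W), 2(W) — all W, so L
n=11: →9(W), 7(W), 5(W), 3(W) — all W, so L
n=12: →10(L), so W
n=13: →11(L), so W
n=14: →10(L), so W
n=15: →11(L), so W

15: W, 10: L, 2: W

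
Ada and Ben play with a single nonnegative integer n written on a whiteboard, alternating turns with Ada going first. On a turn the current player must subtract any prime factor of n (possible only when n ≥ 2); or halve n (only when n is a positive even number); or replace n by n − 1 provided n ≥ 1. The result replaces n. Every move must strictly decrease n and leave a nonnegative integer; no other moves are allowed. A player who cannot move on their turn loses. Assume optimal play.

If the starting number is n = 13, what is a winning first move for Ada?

Move to 0.

Compute win/loss labels from the base case upward. A position with no move is L. Any other position is W if it can reach an L in one move, else L.
n=0: no move → L
n=1: reaches L-position 0 → W
n=2: reaches L-position 0 → W
n=3: reaches L-position 0 → W
n=4: only reaches 2(W), 3(W), all W → L
n=5: reaches L-position 0 → W
n=6: reaches L-position 4 → W
n=7: reaches L-position 0 → W
n=8: reaches L-position 4 → W
n=9: only reaches 6(W), 8(W), all W → L
n=10: reaches L-position 9 → W
n=11: reaches L-position 0 → W
n=12: reaches L-position 9 → W
n=13: reaches L-position 0 → W
From 13, the L positions reachable in one move are: 0.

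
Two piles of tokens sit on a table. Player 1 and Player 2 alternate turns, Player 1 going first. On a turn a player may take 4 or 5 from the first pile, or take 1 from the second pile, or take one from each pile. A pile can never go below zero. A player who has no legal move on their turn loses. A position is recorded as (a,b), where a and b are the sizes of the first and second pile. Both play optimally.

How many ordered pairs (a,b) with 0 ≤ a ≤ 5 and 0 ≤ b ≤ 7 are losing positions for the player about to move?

Classify positions by backward induction: terminal positions (no move available) are L. From any other position, the mover wins iff some move reaches an L.
Every move lowers a or b (never raises either), so fill the grid row by row in increasing a, and left to right within a row: each cell's successors are then already labelled.
      b=0  b=1  b=2  b=3  b=4  b=5  b=6  b=7
a=0:    L    W    L    W    L    W    L    W
a=1:    L    W    L    W    L    W    L    W
a=2:    L    W    L    W    L    W    L    W
a=3:    L    W    L    W    L    W    L    W
a=4:    W    W    W    W    W    W    W    W
a=5:    W    L    W    L    W    L    W    L
Cells with no legal move (terminal, hence L): (0,0), (1,0), (2,0), (3,0).
The remaining L cells, each justified by listing all of its moves:
(0,2): →(0,1)(W) only, which is W, so L
(0,4): →(0,3)(W) only, which is W, so L
(0,6): →(0,5)(W) only, which is W, so L
(1,2): →(1,1)(W), (0,1)(W) — all W, so L
(1,4): →(1,3)(W), (0,3)(W) — all W, so L
(1,6): →(1,5)(W), (0,5)(W) — all W, so L
(2,2): →(2,1)(W), (1,1)(W) — all W, so L
(2,4): →(2,3)(W), (1,3)(W) — all W, so L
(2,6): →(2,5)(W), (1,5)(W) — all W, so L
(3,2): →(3,1)(W), (2,1)(W) — all W, so L
(3,4): →(3,3)(W), (2,3)(W) — all W, so L
(3,6): →(3,5)(W), (2,5)(W) — all W, so L
(5,1): →(1,1)(W), (0,1)(W), (5,0)(W), (4,0)(W) — all W, so L
(5,3): →(1,3)(W), (0,3)(W), (5,2)(W), (4,2)(W) — all W, so L
(5,5): →(1,5)(W), (0,5)(W), (5,4)(W), (4,4)(W) — all W, so L
(5,7): →(1,7)(W), (0,7)(W), (5,6)(W), (4,6)(W) — all W, so L
Every other cell has at least one move into one of the L cells above, so it is W.
L cells per row: a=0: 4, a=1: 4, a=2: 4, a=3: 4, a=4: 0, a=5: 4; total 20.

20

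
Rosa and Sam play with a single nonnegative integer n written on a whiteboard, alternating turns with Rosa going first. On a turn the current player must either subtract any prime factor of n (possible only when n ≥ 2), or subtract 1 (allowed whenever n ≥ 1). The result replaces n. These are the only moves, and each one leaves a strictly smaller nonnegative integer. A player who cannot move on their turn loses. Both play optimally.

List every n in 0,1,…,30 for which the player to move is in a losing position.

0, 4, 8, 12, 16, 20, 24, 28

Positions with no move are L. A position that does have a move is losing for the player to move precisely when every available move leads to a winning position for the opponent. Fill in the labels:
n=0: no move → L
n=1: →0(L), so W
n=2: →0(L), so W
n=3: →0(L), so W
n=4: →2(W), 3(W) — all W, so L
n=5: →0(L), so W
n=6: →4(L), so W
n=7: →0(L), so W
n=8: →6(W), 7(W) — all W, so L
n=9: →8(L), so W
n=10: →8(L), so W
n=11: →0(L), so W
n=12: →9(W), 10(W), 11(W) — all W, so L
n=13: →0(L), so W
n=14: →12(L), so W
n=15: →12(L), so W
n=16: →14(W), 15(W) — all W, so L
n=17: →0(L), so W
n=18: →16(L), so W
n=19: →0(L), so W
n=20: →15(W), 18(W), 19(W) — all W, so L
n=21: →20(L), so W
n=22: →20(L), so W
n=23: →0(L), so W
n=24: →21(W), 22(W), 23(W) — all W, so L
n=25: →20(L), so W
n=26: →24(L), so W
n=27: →24(L), so W
n=28: →21(W), 26(W), 27(W) — all W, so L
n=29: →0(L), so W
n=30: →28(L), so W
Reading off the rows marked L gives the requested list; there are 8 such values of n.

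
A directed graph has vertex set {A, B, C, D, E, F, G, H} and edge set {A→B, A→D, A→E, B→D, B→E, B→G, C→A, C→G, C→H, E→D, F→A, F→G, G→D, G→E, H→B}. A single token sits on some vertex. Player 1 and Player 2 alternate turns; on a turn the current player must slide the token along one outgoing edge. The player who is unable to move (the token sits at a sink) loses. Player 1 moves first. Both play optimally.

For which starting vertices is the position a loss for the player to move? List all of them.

D, F, H

Positions with no move are L. A position that does have a move is losing for the player to move precisely when every available move leads to a winning position for the opponent. Fill in the labels:
Every edge goes from a vertex to one that appears earlier in the order D, E, G, B, A, H, C, F, so processing vertices in that order labels each vertex after all of its successors.
D: no outgoing edge → L
E: reaches L-position D → W
G: reaches L-position D → W
B: reaches L-position D → W
A: reaches L-position D → W
H: only reaches B(W), which is W → L
C: reaches L-position H → W
F: only reaches A(W), G(W), all W → L
The losing starting vertices are exactly the entries labelled L in this table (3 of them).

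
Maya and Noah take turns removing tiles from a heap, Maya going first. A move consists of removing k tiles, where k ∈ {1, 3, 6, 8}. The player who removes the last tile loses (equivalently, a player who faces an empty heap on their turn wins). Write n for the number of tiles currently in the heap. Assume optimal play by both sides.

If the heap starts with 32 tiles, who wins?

Positions with no move are W. A position that does have a move is losing for the player to move precisely when every available move leads to a winning position for the opponent. Fill in the labels:
n=0: no move; the opponent has just taken the last tile and therefore loses → W
n=1: the only move is to 0(W), a W ⇒ L
n=2: can move to 1, which is L ⇒ W
n=3: moves to 2(W), 0(W); every one is W ⇒ L
n=4: can move to 3, which is L ⇒ W
n=5: moves to 4(W), 2(W); every one is W ⇒ L
n=6: can move to 5, which is L ⇒ W
n=7: can move to 1, which is L ⇒ W
n=8: can move to 5, which is L ⇒ W
n=9: can move to 3, which is L ⇒ W
n=10: moves to 9(W), 7(W), 4(W), 2(W); every one is W ⇒ L
n=11: can move to 10, which is L ⇒ W
n=12: moves to 11(W), 9(W), 6(W), 4(W); every one is W ⇒ L
n=13: can move to 12, which is L ⇒ W
n=14: moves to 13(W), 11(W), 8(W), 6(W); every one is W ⇒ L
n=15: can move to 14, which is L ⇒ W
n=16: can move to 10, which is L ⇒ W
n=17: can move to 14, which is L ⇒ W
n=18: can move to 12, which is L ⇒ W
n=19: moves to 18(W), 16(W), 13(W), 11(W); every one is W ⇒ L
n=20: can move to 19, which is L ⇒ W
n=21: moves to 20(W), 18(W), 15(W), 13(W); every one is W ⇒ L
n=22: can move to 21, which is L ⇒ W
n=23: moves to 22(W), 20(W), 17(W), 15(W); every one is W ⇒ L
n=24: can move to 23, which is L ⇒ W
n=25: can move to 19, which is L ⇒ W
n=26: can move to 23, which is L ⇒ W
n=27: can move to 21, which is L ⇒ W
n=28: moves to 27(W), 25(W), 22(W), 20(W); every one is W ⇒ L
n=29: can move to 28, which is L ⇒ W
n=30: moves to 29(W), 27(W), 24(W), 22(W); every one is W ⇒ L
n=31: can move to 30, which is L ⇒ W
n=32: moves to 31(W), 29(W), 26(W), 24(W); every one is W ⇒ L
The starting position 32 is L: whatever Maya does, the opponent receives a W position.

Noah wins.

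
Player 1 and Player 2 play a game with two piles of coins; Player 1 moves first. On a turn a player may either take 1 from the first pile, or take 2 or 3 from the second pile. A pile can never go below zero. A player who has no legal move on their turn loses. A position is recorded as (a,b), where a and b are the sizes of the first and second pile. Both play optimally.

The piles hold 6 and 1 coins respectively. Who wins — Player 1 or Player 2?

Player 2 wins.

Build the W/L table. Terminal = L. A non-terminal position is W if it has a move to some L; otherwise it is L.
No move ever increases a pile, so every position that can arise here has a ≤ 6 and b ≤ 1; it is enough to label the cells with 0 ≤ a ≤ 6 and 0 ≤ b ≤ 1.
Every move lowers a or b (never raises either), so fill the grid row by row in increasing a, and left to right within a row: each cell's successors are then already labelled.
      b=0  b=1
a=0:    L    L
a=1:    W    W
a=2:    L    L
a=3:    W    W
a=4:    L    L
a=5:    W    W
a=6:    L    L
Cells with no legal move (terminal, hence L): (0,0), (0,1).
The remaining L cells, each justified by listing all of its moves:
(2,0): only reaches (1,0)(W), which is W → L
(2,1): only reaches (1,1)(W), which is W → L
(4,0): only reaches (3,0)(W), which is W → L
(4,1): only reaches (3,1)(W), which is W → L
(6,0): only reaches (5,0)(W), which is W → L
(6,1): only reaches (5,1)(W), which is W → L
Every other cell has at least one move into one of the L cells above, so it is W.
The starting position (6,1) is L: whatever Player 1 does, the opponent receives a W position.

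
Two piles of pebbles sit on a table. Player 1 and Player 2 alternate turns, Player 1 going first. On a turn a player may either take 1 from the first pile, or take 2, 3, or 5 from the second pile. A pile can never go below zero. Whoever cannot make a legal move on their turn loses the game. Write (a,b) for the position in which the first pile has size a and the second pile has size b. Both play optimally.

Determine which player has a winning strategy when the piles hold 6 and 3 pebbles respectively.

Label each position W (a win for the player to move) or L (a loss). A position with no legal move is L; any other position is W exactly when some move reaches an L, and L when every move reaches a W.
No move ever increases a pile, so every position that can arise here has a ≤ 6 and b ≤ 3; it is enough to label the cells with 0 ≤ a ≤ 6 and 0 ≤ b ≤ 3.
Every move lowers a or b (never raises either), so fill the grid row by row in increasing a, and left to right within a row: each cell's successors are then already labelled.
      b=0  b=1  b=2  b=3
a=0:    L    L    W    W
a=1:    W    W    L    L
a=2:    L    L    W    W
a=3:    W    W    L    L
a=4:    L    L    W    W
a=5:    W    W    L    L
a=6:    L    L    W    W
Cells with no legal move (terminal, hence L): (0,0), (0,1).
The remaining L cells, each justified by listing all of its moves:
(1,2): L (options (0,2)(W), (1,0)(W) are all W)
(1,3): L (options (0,3)(W), (1,1)(W), (1,0)(W) are all W)
(2,0): L (sole option (1,0)(W) is W)
(2,1): L (sole option (1,1)(W) is W)
(3,2): L (options (2,2)(W), (3,0)(W) are all W)
(3,3): L (options (2,3)(W), (3,1)(W), (3,0)(W) are all W)
(4,0): L (sole option (3,0)(W) is W)
(4,1): L (sole option (3,1)(W) is W)
(5,2): L (options (4,2)(W), (5,0)(W) are all W)
(5,3): L (options (4,3)(W), (5,1)(W), (5,0)(W) are all W)
(6,0): L (sole option (5,0)(W) is W)
(6,1): L (sole option (5,1)(W) is W)
Every other cell has at least one move into one of the L cells above, so it is W.
The starting position (6,3) is W: Player 1 should move to (5,3), handing over an L position.

Player 1 wins.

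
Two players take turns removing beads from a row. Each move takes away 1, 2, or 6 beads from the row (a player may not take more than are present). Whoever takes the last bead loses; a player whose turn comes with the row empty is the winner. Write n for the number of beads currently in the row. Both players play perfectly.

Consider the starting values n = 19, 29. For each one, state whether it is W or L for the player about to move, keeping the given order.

19: W, 29: L

Work bottom-up. With no move the player to move wins. Otherwise the position is W if at least one move leads to an L position for the opponent, and L if every move leads to a W.
n=0: no move; the opponent has just taken the last bead and therefore loses → W
n=1: the only move is to 0(W), a W ⇒ L
n=2: can move to 1, which is L ⇒ W
n=3: can move to 1, which is L ⇒ W
n=4: moves to 3(W), 2(W); every one is W ⇒ L
n=5: can move to 4, which is L ⇒ W
n=6: can move to 4, which is L ⇒ W
n=7: can move to 1, which is L ⇒ W
n=8: moves to 7(W), 6(W), 2(W); every one is W ⇒ L
n=9: can move to 8, which is L ⇒ W
n=10: can move to 8, which is L ⇒ W
n=11: moves to 10(W), 9(W), 5(W); every one is W ⇒ L
n=12: can move to 11, which is L ⇒ W
n=13: can move to 11, which is L ⇒ W
n=14: can move to 8, which is L ⇒ W
n=15: moves to 14(W), 13(W), 9(W); every one is W ⇒ L
n=16: can move to 15, which is L ⇒ W
n=17: can move to 15, which is L ⇒ W
n=18: moves to 17(W), 16(W), 12(W); every one is W ⇒ L
n=19: can move to 18, which is L ⇒ W
n=20: can move to 18, which is L ⇒ W
n=21: can move to 15, which is L ⇒ W
n=22: moves to 21(W), 20(W), 16(W); every one is W ⇒ L
n=23: can move to 22, which is L ⇒ W
n=24: can move to 22, which is L ⇒ W
n=25: moves to 24(W), 23(W), 19(W); every one is W ⇒ L
n=26: can move to 25, which is L ⇒ W
n=27: can move to 25, which is L ⇒ W
n=28: can move to 22, which is L ⇒ W
n=29: moves to 28(W), 27(W), 23(W); every one is W ⇒ L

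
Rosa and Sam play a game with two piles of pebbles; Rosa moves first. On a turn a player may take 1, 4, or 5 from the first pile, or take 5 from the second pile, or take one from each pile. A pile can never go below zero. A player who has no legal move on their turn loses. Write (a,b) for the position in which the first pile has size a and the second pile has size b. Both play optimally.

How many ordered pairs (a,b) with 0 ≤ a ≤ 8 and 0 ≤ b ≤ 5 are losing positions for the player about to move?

17

Work bottom-up. With no move the player to move loses. Otherwise the position is W if at least one move leads to an L position for the opponent, and L if every move leads to a W.
Every move lowers a or b (never raises either), so fill the grid row by row in increasing a, and left to right within a row: each cell's successors are then already labelled.
      b=0  b=1  b=2  b=3  b=4  b=5
a=0:    L    L    L    L    L    W
a=1:    W    W    W    W    W    W
a=2:    L    L    L    L    L    W
a=3:    W    W    W    W    W    W
a=4:    W    W    W    W    W    L
a=5:    W    W    W    W    W    W
a=6:    W    W    W    W    W    L
a=7:    W    W    W    W    W    W
a=8:    L    L    L    L    L    W
Cells with no legal move (terminal, hence L): (0,0), (0,1), (0,2), (0,3), (0,4).
The remaining L cells, each justified by listing all of its moves:
(2,0): only reaches (1,0)(W), which is W → L
(2,1): only reaches (1,1)(W), (1,0)(W), all W → L
(2,2): only reaches (1,2)(W), (1,1)(W), all W → L
(2,3): only reaches (1,3)(W), (1,2)(W), all W → L
(2,4): only reaches (1,4)(W), (1,3)(W), all W → L
(4,5): only reaches (3,5)(W), (0,5)(W), (4,0)(W), (3,4)(W), all W → L
(6,5): only reaches (5,5)(W), (2,5)(W), (1,5)(W), (6,0)(W), (5,4)(W), all W → L
(8,0): only reaches (7,0)(W), (4,0)(W), (3,0)(W), all W → L
(8,1): only reaches (7,1)(W), (4,1)(W), (3,1)(W), (7,0)(W), all W → L
(8,2): only reaches (7,2)(W), (4,2)(W), (3,2)(W), (7,1)(W), all W → L
(8,3): only reaches (7,3)(W), (4,3)(W), (3,3)(W), (7,2)(W), all W → L
(8,4): only reaches (7,4)(W), (4,4)(W), (3,4)(W), (7,3)(W), all W → L
Every other cell has at least one move into one of the L cells above, so it is W.
L cells per row: a=0: 5, a=1: 0, a=2: 5, a=3: 0, a=4: 1, a=5: 0, a=6: 1, a=7: 0, a=8: 5; total 17.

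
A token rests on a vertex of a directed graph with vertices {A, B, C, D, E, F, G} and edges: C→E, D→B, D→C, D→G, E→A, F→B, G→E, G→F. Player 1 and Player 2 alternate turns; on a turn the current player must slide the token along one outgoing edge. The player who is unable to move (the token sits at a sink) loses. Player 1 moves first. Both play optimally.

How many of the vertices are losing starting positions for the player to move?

Classify positions by backward induction: terminal positions (no move available) are L. From any other position, the mover wins iff some move reaches an L.
Every edge goes from a vertex to one that appears earlier in the order B, A, E, C, F, G, D, so processing vertices in that order labels each vertex after all of its successors.
B: no outgoing edge → L
A: no outgoing edge → L
E: W (go to A, an L position)
C: L (sole option E(W) is W)
F: W (go to B, an L position)
G: L (options F(W), E(W) are all W)
D: W (go to G, an L position)
The L vertices are A, B, C, G; that is 4 in all.

4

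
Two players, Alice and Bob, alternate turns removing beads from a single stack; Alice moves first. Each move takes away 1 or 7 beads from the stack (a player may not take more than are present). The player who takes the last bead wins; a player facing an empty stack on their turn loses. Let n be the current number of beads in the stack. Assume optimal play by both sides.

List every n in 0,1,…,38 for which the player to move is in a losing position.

0, 2, 4, 6, 8, 10, 12, 14, 16, 18, 20, 22, 24, 26, 28, 30, 32, 34, 36, 38

Positions with no move are L. A position that does have a move is losing for the player to move precisely when every available move leads to a winning position for the opponent. Fill in the labels:
n=0: no move → L
n=1: W (go to 0, an L position)
n=2: L (sole option 1(W) is W)
n=3: W (go to 2, an L position)
n=4: L (sole option 3(W) is W)
n=5: W (go to 4, an L position)
n=6: L (sole option 5(W) is W)
n=7: W (go to 6, an L position)
n=8: L (options 7(W), 1(W) are all W)
n=9: W (go to 8, an L position)
n=10: L (options 9(W), 3(W) are all W)
n=11: W (go to 10, an L position)
n=12: L (options 11(W), 5(W) are all W)
n=13: W (go to 12, an L position)
n=14: L (options 13(W), 7(W) are all W)
n=15: W (go to 14, an L position)
n=16: L (options 15(W), 9(W) are all W)
n=17: W (go to 16, an L position)
n=18: L (options 17(W), 11(W) are all W)
n=19: W (go to 18, an L position)
n=20: L (options 19(W), 13(W) are all W)
n=21: W (go to 20, an L position)
n=22: L (options 21(W), 15(W) are all W)
n=23: W (go to 22, an L position)
n=24: L (options 23(W), 17(W) are all W)
n=25: W (go to 24, an L position)
n=26: L (options 25(W), 19(W) are all W)
n=27: W (go to 26, an L position)
n=28: L (options 27(W), 21(W) are all W)
n=29: W (go to 28, an L position)
n=30: L (options 29(W), 23(W) are all W)
n=31: W (go to 30, an L position)
n=32: L (options 31(W), 25(W) are all W)
n=33: W (go to 32, an L position)
n=34: L (options 33(W), 27(W) are all W)
n=35: W (go to 34, an L position)
n=36: L (options 35(W), 29(W) are all W)
n=37: W (go to 36, an L position)
n=38: L (options 37(W), 31(W) are all W)
Reading off the rows marked L gives the requested list; there are 20 such values of n.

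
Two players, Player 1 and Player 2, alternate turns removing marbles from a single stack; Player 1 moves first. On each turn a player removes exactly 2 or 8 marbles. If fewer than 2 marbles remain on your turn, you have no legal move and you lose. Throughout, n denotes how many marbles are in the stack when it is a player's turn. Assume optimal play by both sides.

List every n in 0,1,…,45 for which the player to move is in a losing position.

0, 1, 4, 5, 10, 11, 14, 15, 20, 21, 24, 25, 30, 31, 34, 35, 40, 41, 44, 45

Compute win/loss labels from the base case upward. A position with no move is L. Any other position is W if it can reach an L in one move, else L.
n=0: no move → L
n=1: no move → L
n=2: →0(L), so W
n=3: →1(L), so W
n=4: →2(W) only, which is W, so L
n=5: →3(W) only, which is W, so L
n=6: →4(L), so W
n=7: →5(L), so W
n=8: →0(L), so W
n=9: →1(L), so W
n=10: →8(W), 2(W) — all W, so L
n=11: →9(W), 3(W) — all W, so L
n=12: →10(L), so W
n=13: →11(L), so W
n=14: →12(W), 6(W) — all W, so L
n=15: →13(W), 7(W) — all W, so L
n=16: →14(L), so W
n=17: →15(L), so W
n=18: →10(L), so W
n=19: →11(L), so W
n=20: →18(W), 12(W) — all W, so L
n=21: →19(W), 13(W) — all W, so L
n=22: →20(L), so W
n=23: →21(L), so W
n=24: →22(W), 16(W) — all W, so L
n=25: →23(W), 17(W) — all W, so L
n=26: →24(L), so W
n=27: →25(L), so W
n=28: →20(L), so W
n=29: →21(L), so W
n=30: →28(W), 22(W) — all W, so L
n=31: →29(W), 23(W) — all W, so L
n=32: →30(L), so W
n=33: →31(L), so W
n=34: →32(W), 26(W) — all W, so L
n=35: →33(W), 27(W) — all W, so L
n=36: →34(L), so W
n=37: →35(L), so W
n=38: →30(L), so W
n=39: →31(L), so W
n=40: →38(W), 32(W) — all W, so L
n=41: →39(W), 33(W) — all W, so L
n=42: →40(L), so W
n=43: →41(L), so W
n=44: →42(W), 36(W) — all W, so L
n=45: →43(W), 37(W) — all W, so L
The losing starting values of n are exactly the entries labelled L in this table (20 of them).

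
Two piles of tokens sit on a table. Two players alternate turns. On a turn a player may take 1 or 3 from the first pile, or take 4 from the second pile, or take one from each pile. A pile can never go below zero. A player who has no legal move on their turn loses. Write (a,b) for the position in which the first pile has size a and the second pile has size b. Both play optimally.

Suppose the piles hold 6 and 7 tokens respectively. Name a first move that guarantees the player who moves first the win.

Move to (5,7).

Use the standard recursion: the mover loses at a terminal position; elsewhere, the mover wins exactly when some move hands the opponent an L position.
No move ever increases a pile, so every position that can arise here has a ≤ 6 and b ≤ 7; it is enough to label the cells with 0 ≤ a ≤ 6 and 0 ≤ b ≤ 7.
Every move lowers a or b (never raises either), so fill the grid row by row in increasing a, and left to right within a row: each cell's successors are then already labelled.
      b=0  b=1  b=2  b=3  b=4  b=5  b=6  b=7
a=0:    L    L    L    L    W    W    W    W
a=1:    W    W    W    W    W    L    L    L
a=2:    L    L    L    L    W    W    W    W
a=3:    W    W    W    W    W    L    L    L
a=4:    L    L    L    L    W    W    W    W
a=5:    W    W    W    W    W    L    L    L
a=6:    L    L    L    L    W    W    W    W
Cells with no legal move (terminal, hence L): (0,0), (0,1), (0,2), (0,3).
The remaining L cells, each justified by listing all of its moves:
(1,5): →(0,5)(W), (1,1)(W), (0,4)(W) — all W, so L
(1,6): →(0,6)(W), (1,2)(W), (0,5)(W) — all W, so L
(1,7): →(0,7)(W), (1,3)(W), (0,6)(W) — all W, so L
(2,0): →(1,0)(W) only, which is W, so L
(2,1): →(1,1)(W), (1,0)(W) — all W, so L
(2,2): →(1,2)(W), (1,1)(W) — all W, so L
(2,3): →(1,3)(W), (1,2)(W) — all W, so L
(3,5): →(2,5)(W), (0,5)(W), (3,1)(W), (2,4)(W) — all W, so L
(3,6): →(2,6)(W), (0,6)(W), (3,2)(W), (2,5)(W) — all W, so L
(3,7): →(2,7)(W), (0,7)(W), (3,3)(W), (2,6)(W) — all W, so L
(4,0): →(3,0)(W), (1,0)(W) — all W, so L
(4,1): →(3,1)(W), (1,1)(W), (3,0)(W) — all W, so L
(4,2): →(3,2)(W), (1,2)(W), (3,1)(W) — all W, so L
(4,3): →(3,3)(W), (1,3)(W), (3,2)(W) — all W, so L
(5,5): →(4,5)(W), (2,5)(W), (5,1)(W), (4,4)(W) — all W, so L
(5,6): →(4,6)(W), (2,6)(W), (5,2)(W), (4,5)(W) — all W, so L
(5,7): →(4,7)(W), (2,7)(W), (5,3)(W), (4,6)(W) — all W, so L
(6,0): →(5,0)(W), (3,0)(W) — all W, so L
(6,1): →(5,1)(W), (3,1)(W), (5,0)(W) — all W, so L
(6,2): →(5,2)(W), (3,2)(W), (5,1)(W) — all W, so L
(6,3): →(5,3)(W), (3,3)(W), (5,2)(W) — all W, so L
Every other cell has at least one move into one of the L cells above, so it is W.
From (6,7), the L positions reachable in one move are: (5,7), (3,7), (6,3), (5,6). Any move reaching one of these is winning.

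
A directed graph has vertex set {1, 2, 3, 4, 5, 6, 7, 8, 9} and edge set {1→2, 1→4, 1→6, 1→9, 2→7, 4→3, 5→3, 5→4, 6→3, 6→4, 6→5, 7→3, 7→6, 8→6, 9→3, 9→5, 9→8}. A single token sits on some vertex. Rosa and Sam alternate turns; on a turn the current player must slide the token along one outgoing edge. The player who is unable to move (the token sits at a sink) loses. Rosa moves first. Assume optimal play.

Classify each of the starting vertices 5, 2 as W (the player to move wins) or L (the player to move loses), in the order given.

Use the standard recursion: the mover loses at a terminal position; elsewhere, the mover wins exactly when some move hands the opponent an L position.
Every edge goes from a vertex to one that appears earlier in the order 3, 4, 5, 6, 8, 9, 7, 2, 1, so processing vertices in that order labels each vertex after all of its successors.
3: no outgoing edge → L
4: W (go to 3, an L position)
5: W (go to 3, an L position)
6: W (go to 3, an L position)
8: L (sole option 6(W) is W)
9: W (go to 8, an L position)
7: W (go to 3, an L position)
2: L (sole option 7(W) is W)
1: W (go to 2, an L position)

5: W, 2: L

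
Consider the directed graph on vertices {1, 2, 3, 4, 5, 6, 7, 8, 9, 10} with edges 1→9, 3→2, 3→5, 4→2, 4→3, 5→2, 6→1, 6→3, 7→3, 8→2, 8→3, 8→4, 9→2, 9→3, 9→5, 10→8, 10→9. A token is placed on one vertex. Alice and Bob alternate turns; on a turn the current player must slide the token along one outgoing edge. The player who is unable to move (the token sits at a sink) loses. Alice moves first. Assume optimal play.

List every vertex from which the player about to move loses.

1, 2, 7, 10

Label each position W (a win for the player to move) or L (a loss). A position with no legal move is L; any other position is W exactly when some move reaches an L, and L when every move reaches a W.
Every edge goes from a vertex to one that appears earlier in the order 2, 5, 3, 9, 4, 8, 10, 1, 6, 7, so processing vertices in that order labels each vertex after all of its successors.
2: no outgoing edge → L
5: reaches L-position 2 → W
3: reaches L-position 2 → W
9: reaches L-position 2 → W
4: reaches L-position 2 → W
8: reaches L-position 2 → W
10: only reaches 8(W), 9(W), all W → L
1: only reaches 9(W), which is W → L
6: reaches L-position 1 → W
7: only reaches 3(W), which is W → L
Reading off the rows marked L gives the requested list; there are 4 such vertices.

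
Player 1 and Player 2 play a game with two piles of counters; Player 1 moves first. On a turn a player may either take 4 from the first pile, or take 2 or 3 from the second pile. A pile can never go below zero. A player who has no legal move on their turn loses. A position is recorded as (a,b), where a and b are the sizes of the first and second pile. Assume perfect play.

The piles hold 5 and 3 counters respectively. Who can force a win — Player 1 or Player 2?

Compute win/loss labels from the base case upward. A position with no move is L. Any other position is W if it can reach an L in one move, else L.
No move ever increases a pile, so every position that can arise here has a ≤ 5 and b ≤ 3; it is enough to label the cells with 0 ≤ a ≤ 5 and 0 ≤ b ≤ 3.
Every move lowers a or b (never raises either), so fill the grid row by row in increasing a, and left to right within a row: each cell's successors are then already labelled.
      b=0  b=1  b=2  b=3
a=0:    L    L    W    W
a=1:    L    L    W    W
a=2:    L    L    W    W
a=3:    L    L    W    W
a=4:    W    W    L    L
a=5:    W    W    L    L
Cells with no legal move (terminal, hence L): (0,0), (0,1), (1,0), (1,1), (2,0), (2,1), (3,0), (3,1).
The remaining L cells, each justified by listing all of its moves:
(4,2): L (options (0,2)(W), (4,0)(W) are all W)
(4,3): L (options (0,3)(W), (4,1)(W), (4,0)(W) are all W)
(5,2): L (options (1,2)(W), (5,0)(W) are all W)
(5,3): L (options (1,3)(W), (5,1)(W), (5,0)(W) are all W)
Every other cell has at least one move into one of the L cells above, so it is W.
Every move from (5,3) reaches a W position, so the mover loses.

Player 2 wins.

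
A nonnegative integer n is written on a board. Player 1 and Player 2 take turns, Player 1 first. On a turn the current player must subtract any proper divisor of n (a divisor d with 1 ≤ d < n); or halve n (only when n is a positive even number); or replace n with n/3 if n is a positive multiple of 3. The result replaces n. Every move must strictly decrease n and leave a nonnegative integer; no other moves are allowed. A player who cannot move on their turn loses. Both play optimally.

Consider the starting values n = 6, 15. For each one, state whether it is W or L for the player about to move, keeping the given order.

Positions with no move are L. A position that does have a move is losing for the player to move precisely when every available move leads to a winning position for the opponent. Fill in the labels:
n=0: no move → L
n=1: no move → L
n=2: can move to 1, which is L ⇒ W
n=3: can move to 1, which is L ⇒ W
n=4: moves to 2(W), 3(W); every one is W ⇒ L
n=5: can move to 4, which is L ⇒ W
n=6: can move to 4, which is L ⇒ W
n=7: the only move is to 6(W), a W ⇒ L
n=8: can move to 4, which is L ⇒ W
n=9: moves to 3(W), 6(W), 8(W); every one is W ⇒ L
n=10: can move to 9, which is L ⇒ W
n=11: the only move is to 10(W), a W ⇒ L
n=12: can move to 4, which is L ⇒ W
n=13: the only move is to 12(W), a W ⇒ L
n=14: can move to 7, which is L ⇒ W
n=15: moves to 5(W), 10(W), 12(W), 14(W); every one is W ⇒ L

6: W, 15: L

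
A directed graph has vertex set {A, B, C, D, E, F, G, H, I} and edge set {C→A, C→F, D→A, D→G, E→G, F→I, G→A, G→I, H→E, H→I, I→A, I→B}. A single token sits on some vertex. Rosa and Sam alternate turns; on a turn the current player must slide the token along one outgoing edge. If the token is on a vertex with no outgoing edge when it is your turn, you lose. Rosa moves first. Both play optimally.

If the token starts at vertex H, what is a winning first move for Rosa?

Move to E.

Work bottom-up. With no move the player to move loses. Otherwise the position is W if at least one move leads to an L position for the opponent, and L if every move leads to a W.
Every edge goes from a vertex to one that appears earlier in the order A, B, I, F, G, E, C, D, H, so processing vertices in that order labels each vertex after all of its successors.
A: no outgoing edge → L
B: no outgoing edge → L
I: can move to B, which is L ⇒ W
F: the only move is to I(W), a W ⇒ L
G: can move to A, which is L ⇒ W
E: the only move is to G(W), a W ⇒ L
C: can move to F, which is L ⇒ W
D: can move to A, which is L ⇒ W
H: can move to E, which is L ⇒ W
From H, the L positions reachable in one move are: E.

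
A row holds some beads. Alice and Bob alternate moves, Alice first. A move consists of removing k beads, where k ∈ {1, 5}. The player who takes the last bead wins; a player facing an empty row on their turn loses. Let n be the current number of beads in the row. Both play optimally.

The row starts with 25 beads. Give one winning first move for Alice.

Remove 1, leaving 24.

Use the standard recursion: the mover loses at a terminal position; elsewhere, the mover wins exactly when some move hands the opponent an L position.
n=0: no move → L
n=1: can move to 0, which is L ⇒ W
n=2: the only move is to 1(W), a W ⇒ L
n=3: can move to 2, which is L ⇒ W
n=4: the only move is to 3(W), a W ⇒ L
n=5: can move to 4, which is L ⇒ W
n=6: moves to 5(W), 1(W); every one is W ⇒ L
n=7: can move to 6, which is L ⇒ W
n=8: moves to 7(W), 3(W); every one is W ⇒ L
n=9: can move to 8, which is L ⇒ W
n=10: moves to 9(W), 5(W); every one is W ⇒ L
n=11: can move to 10, which is L ⇒ W
n=12: moves to 11(W), 7(W); every one is W ⇒ L
n=13: can move to 12, which is L ⇒ W
n=14: moves to 13(W), 9(W); every one is W ⇒ L
n=15: can move to 14, which is L ⇒ W
n=16: moves to 15(W), 11(W); every one is W ⇒ L
n=17: can move to 16, which is L ⇒ W
n=18: moves to 17(W), 13(W); every one is W ⇒ L
n=19: can move to 18, which is L ⇒ W
n=20: moves to 19(W), 15(W); every one is W ⇒ L
n=21: can move to 20, which is L ⇒ W
n=22: moves to 21(W), 17(W); every one is W ⇒ L
n=23: can move to 22, which is L ⇒ W
n=24: moves to 23(W), 19(W); every one is W ⇒ L
n=25: can move to 24, which is L ⇒ W
From 25, the L positions reachable in one move are: 24, 20. Any move reaching one of these is winning.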